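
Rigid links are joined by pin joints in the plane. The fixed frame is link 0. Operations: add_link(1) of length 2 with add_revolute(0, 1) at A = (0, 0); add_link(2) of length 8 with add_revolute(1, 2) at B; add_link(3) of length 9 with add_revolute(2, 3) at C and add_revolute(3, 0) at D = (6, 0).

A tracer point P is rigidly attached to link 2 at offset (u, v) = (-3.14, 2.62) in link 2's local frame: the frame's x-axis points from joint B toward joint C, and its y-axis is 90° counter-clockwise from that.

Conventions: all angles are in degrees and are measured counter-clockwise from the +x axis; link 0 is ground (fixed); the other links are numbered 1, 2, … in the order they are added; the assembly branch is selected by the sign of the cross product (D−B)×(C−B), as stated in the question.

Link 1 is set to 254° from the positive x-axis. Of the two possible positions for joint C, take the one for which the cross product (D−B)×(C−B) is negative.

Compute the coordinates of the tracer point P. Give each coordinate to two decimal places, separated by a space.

A=(0,0), D=(6.00,0)
B = A + 2.00·(cos254°, sin254°) = (-0.5513, -1.9225)
|BD| = 6.8275
circle(B,8.00) ∩ circle(D,9.00): a=2.1688, h=7.7004
  candidates: C₊=(-0.6385,6.0770) cross=52.575; C₋=(3.6981,-8.7006) cross=-52.575
  branch - wants cross < 0 → take C=(3.6981,-8.7006) (cross=-52.575)
ex = (C−B)/|BC| = (0.5312,-0.8473); ey = (0.8473,0.5312)
P = B + -3.14·ex + 2.62·ey = (0.0007,2.1296)

0.00 2.13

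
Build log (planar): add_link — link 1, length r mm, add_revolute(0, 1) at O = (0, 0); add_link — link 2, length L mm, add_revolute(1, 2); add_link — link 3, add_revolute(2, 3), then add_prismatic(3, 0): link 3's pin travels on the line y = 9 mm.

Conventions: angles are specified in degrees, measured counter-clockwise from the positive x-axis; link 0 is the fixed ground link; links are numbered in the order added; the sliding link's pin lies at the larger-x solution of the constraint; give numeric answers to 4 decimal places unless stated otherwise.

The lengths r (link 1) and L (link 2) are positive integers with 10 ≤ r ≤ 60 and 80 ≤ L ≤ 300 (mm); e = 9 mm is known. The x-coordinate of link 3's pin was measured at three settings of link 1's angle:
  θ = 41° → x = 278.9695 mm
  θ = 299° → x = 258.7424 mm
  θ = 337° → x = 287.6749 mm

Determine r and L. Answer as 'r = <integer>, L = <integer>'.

constraint per measurement: (x − r cos θ)² + (r sin θ − e)² = L²
subtracting the θ₁ and θ₂ equations cancels the r² and L² terms:
r = (x₁² − x₂²) / (2[(x₁cos θ₁ + e sin θ₁) − (x₂cos θ₂ + e sin θ₂)]) = 54.9998 → r = 55
L² = (x₁ − r cos θ₁)² + (r sin θ₁ − e)² = 57120.9785 → L = 239.0000 → L = 239
check at θ₃=337°: x = 287.6749 (printed 287.6749) ✓

r = 55, L = 239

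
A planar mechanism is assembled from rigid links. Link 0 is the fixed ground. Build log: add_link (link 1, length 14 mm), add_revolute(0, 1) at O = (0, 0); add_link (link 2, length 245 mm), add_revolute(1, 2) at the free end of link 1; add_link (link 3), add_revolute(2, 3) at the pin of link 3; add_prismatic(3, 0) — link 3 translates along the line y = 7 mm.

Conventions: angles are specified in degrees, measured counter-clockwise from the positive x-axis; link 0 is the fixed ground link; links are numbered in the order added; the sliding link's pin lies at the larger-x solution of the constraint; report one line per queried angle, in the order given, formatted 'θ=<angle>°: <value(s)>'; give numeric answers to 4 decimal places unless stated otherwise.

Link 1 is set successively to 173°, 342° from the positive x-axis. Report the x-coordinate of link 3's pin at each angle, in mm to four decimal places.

geometry: r = 14 mm, L = 245 mm, e = 7 mm
θ=173°: crank pin P = (r cos θ, r sin θ) = (-13.895646, 1.706171)
θ=173°: h = r sin θ − e = 1.706171 − 7 = -5.293829
θ=173°: x = r cos θ + √(L² − h²) = -13.895646 + 244.942800 = 231.047154
θ=342°: crank pin P = (r cos θ, r sin θ) = (13.314791, -4.326238)
θ=342°: h = r sin θ − e = -4.326238 − 7 = -11.326238
θ=342°: x = r cos θ + √(L² − h²) = 13.314791 + 244.738057 = 258.052848

θ=173°: 231.0472
θ=342°: 258.0528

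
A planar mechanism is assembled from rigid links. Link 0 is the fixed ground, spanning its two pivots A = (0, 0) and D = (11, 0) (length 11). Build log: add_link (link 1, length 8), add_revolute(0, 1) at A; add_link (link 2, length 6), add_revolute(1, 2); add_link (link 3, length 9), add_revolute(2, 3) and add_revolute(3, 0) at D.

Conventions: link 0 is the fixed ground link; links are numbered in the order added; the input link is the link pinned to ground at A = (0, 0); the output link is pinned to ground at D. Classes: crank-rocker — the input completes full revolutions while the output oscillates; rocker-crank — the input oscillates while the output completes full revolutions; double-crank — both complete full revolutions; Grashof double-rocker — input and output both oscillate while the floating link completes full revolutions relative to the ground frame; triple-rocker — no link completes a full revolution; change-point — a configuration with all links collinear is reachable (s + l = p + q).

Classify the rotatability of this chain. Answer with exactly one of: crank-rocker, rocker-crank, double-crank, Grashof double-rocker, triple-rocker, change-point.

lengths: ground=11, input=8, coupler=6, output=9
sorted: s=6 (shortest), l=11 (longest), p+q=17
s + l = 17 vs p + q = 17
s + l = p + q → change-point (collinear configuration reachable)

change-point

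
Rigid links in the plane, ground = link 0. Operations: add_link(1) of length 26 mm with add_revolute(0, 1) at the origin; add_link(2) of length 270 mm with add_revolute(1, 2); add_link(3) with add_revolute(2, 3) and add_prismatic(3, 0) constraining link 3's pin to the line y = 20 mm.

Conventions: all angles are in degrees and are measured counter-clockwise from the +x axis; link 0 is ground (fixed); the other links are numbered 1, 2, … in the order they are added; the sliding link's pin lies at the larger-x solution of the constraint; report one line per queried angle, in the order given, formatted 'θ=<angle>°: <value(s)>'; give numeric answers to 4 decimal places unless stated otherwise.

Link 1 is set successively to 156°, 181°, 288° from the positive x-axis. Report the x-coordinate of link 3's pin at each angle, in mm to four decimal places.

geometry: r = 26 mm, L = 270 mm, e = 20 mm
θ=156°: crank pin P = (r cos θ, r sin θ) = (-23.752182, 10.575153)
θ=156°: h = r sin θ − e = 10.575153 − 20 = -9.424847
θ=156°: x = r cos θ + √(L² − h²) = -23.752182 + 269.835454 = 246.083272
θ=181°: crank pin P = (r cos θ, r sin θ) = (-25.996040, -0.453763)
θ=181°: h = r sin θ − e = -0.453763 − 20 = -20.453763
θ=181°: x = r cos θ + √(L² − h²) = -25.996040 + 269.224151 = 243.228111
θ=288°: crank pin P = (r cos θ, r sin θ) = (8.034442, -24.727469)
θ=288°: h = r sin θ − e = -24.727469 − 20 = -44.727469
θ=288°: x = r cos θ + √(L² − h²) = 8.034442 + 266.269513 = 274.303955

θ=156°: 246.0833
θ=181°: 243.2281
θ=288°: 274.3040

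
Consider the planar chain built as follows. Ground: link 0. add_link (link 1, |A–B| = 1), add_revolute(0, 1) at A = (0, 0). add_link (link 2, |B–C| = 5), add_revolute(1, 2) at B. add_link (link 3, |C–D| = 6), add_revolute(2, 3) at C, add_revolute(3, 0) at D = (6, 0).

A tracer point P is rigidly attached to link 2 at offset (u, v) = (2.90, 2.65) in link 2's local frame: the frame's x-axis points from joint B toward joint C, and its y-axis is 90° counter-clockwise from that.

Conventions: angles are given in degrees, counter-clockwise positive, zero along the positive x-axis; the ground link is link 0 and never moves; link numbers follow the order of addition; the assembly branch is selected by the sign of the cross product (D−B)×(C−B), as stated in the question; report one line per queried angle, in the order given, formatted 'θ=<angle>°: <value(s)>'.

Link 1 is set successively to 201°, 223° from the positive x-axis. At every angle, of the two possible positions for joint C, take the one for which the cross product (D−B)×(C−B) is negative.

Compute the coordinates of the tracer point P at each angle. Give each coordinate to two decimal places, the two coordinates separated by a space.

A=(0,0), D=(6.00,0)
θ=201°: B = A + 1.00·(cos201°, sin201°) = (-0.9336, -0.3584)
θ=201°: |BD| = 6.9428
θ=201°: circle(B,5.00) ∩ circle(D,6.00): a=2.6792, h=4.2216
θ=201°:   candidates: C₊=(1.5242,3.9959) cross=29.310; C₋=(1.9600,-4.4360) cross=-29.310
θ=201°:   branch - wants cross < 0 → take C=(1.9600,-4.4360) (cross=-29.310)
θ=201°: ex = (C−B)/|BC| = (0.5787,-0.8155); ey = (0.8155,0.5787)
θ=201°: P = B + 2.90·ex + 2.65·ey = (2.9058,-1.1898)
θ=223°: B = A + 1.00·(cos223°, sin223°) = (-0.7314, -0.6820)
θ=223°: |BD| = 6.7658
θ=223°: circle(B,5.00) ∩ circle(D,6.00): a=2.5700, h=4.2890
θ=223°:   candidates: C₊=(1.3932,3.8442) cross=29.018; C₋=(2.2579,-4.6900) cross=-29.018
θ=223°:   branch - wants cross < 0 → take C=(2.2579,-4.6900) (cross=-29.018)
θ=223°: ex = (C−B)/|BC| = (0.5978,-0.8016); ey = (0.8016,0.5978)
θ=223°: P = B + 2.90·ex + 2.65·ey = (3.1267,-1.4224)

θ=201°: 2.91 -1.19
θ=223°: 3.13 -1.42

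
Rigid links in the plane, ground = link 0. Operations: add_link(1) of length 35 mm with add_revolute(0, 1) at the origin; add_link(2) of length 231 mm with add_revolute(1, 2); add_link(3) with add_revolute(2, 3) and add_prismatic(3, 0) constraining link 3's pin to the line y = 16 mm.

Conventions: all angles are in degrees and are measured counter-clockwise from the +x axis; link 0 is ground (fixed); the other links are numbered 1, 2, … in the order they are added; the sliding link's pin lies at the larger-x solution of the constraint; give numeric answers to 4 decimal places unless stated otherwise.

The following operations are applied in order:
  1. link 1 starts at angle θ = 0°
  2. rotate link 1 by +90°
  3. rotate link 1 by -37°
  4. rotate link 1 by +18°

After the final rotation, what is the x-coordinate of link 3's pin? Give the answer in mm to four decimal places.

geometry: r = 35 mm, L = 231 mm, e = 16 mm; θ starts at 0°
rotate link 1 by +90°: θ ← 0° +90° = 90°
rotate link 1 by -37°: θ ← 90° -37° = 53°
rotate link 1 by +18°: θ ← 53° +18° = 71°
crank pin P = (r cos θ, r sin θ) = (11.394885, 33.093150)
h = r sin θ − e = 33.093150 − 16 = 17.093150
x = r cos θ + √(L² − h²) = 11.394885 + 230.366717 = 241.761602

241.7616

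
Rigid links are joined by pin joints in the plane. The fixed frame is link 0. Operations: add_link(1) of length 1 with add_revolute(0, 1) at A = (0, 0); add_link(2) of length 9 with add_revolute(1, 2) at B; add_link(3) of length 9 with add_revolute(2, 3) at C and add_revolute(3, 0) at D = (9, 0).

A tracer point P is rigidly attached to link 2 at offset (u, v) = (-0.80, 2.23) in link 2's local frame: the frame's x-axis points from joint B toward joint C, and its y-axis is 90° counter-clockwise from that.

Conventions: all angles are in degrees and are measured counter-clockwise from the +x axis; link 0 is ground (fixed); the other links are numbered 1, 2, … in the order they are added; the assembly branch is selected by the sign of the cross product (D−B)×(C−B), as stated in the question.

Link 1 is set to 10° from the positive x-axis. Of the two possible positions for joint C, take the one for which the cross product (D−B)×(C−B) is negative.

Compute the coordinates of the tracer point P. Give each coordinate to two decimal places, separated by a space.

A=(0,0), D=(9.00,0)
B = A + 1.00·(cos10°, sin10°) = (0.9848, 0.1736)
|BD| = 8.0171
circle(B,9.00) ∩ circle(D,9.00): a=4.0085, h=8.0580
  candidates: C₊=(5.1669,8.1430) cross=64.602; C₋=(4.8179,-7.9693) cross=-64.602
  branch - wants cross < 0 → take C=(4.8179,-7.9693) (cross=-64.602)
ex = (C−B)/|BC| = (0.4259,-0.9048); ey = (0.9048,0.4259)
P = B + -0.80·ex + 2.23·ey = (2.6617,1.8472)

2.66 1.85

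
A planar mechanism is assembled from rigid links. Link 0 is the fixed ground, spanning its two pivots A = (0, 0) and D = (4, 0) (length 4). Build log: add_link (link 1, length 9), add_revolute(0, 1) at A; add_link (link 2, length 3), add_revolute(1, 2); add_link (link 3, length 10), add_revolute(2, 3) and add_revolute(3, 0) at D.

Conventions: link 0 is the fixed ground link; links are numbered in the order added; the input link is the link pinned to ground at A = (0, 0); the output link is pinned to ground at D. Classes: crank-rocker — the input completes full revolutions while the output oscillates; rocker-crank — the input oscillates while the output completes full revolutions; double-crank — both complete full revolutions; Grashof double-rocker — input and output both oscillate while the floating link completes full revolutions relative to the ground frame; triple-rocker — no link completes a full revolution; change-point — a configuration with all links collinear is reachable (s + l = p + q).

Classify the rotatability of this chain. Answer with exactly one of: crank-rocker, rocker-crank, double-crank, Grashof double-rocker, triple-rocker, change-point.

lengths: ground=4, input=9, coupler=3, output=10
sorted: s=3 (shortest), l=10 (longest), p+q=13
s + l = 13 vs p + q = 13
s + l = p + q → change-point (collinear configuration reachable)

change-point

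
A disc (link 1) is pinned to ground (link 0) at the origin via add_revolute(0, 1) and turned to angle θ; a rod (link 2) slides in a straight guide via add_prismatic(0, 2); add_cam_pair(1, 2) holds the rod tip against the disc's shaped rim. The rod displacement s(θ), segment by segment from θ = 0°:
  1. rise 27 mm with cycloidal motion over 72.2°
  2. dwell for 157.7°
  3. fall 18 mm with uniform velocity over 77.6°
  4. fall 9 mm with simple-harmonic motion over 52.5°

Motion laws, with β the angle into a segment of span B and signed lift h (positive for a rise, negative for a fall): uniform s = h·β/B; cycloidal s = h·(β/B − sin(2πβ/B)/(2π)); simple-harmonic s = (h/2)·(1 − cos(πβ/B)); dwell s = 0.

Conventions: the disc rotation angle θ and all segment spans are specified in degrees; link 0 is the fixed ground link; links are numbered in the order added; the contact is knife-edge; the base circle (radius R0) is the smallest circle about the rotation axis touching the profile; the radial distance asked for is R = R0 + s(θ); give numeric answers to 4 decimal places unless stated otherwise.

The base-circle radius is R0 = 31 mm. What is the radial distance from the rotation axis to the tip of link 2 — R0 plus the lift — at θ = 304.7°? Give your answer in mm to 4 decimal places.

segment 1 (0° to 72.2°, cycloidal, h = 27) is passed completely: s = 0.0000 + (27) = 27.0000
segment 2 (72.2° to 229.9°, dwell): s unchanged at 27.0000
θ = 304.7° falls in segment 3 (229.9° to 307.5°, uniform, h = -18): β = 304.7 − 229.9 = 74.8°, B = 77.6°; Δs = -18·74.8/77.6 = -17.3505; s = 27.0000 − 17.3505 = 9.6495
R = R0 + s = 31 + 9.6495 = 40.6495

40.6495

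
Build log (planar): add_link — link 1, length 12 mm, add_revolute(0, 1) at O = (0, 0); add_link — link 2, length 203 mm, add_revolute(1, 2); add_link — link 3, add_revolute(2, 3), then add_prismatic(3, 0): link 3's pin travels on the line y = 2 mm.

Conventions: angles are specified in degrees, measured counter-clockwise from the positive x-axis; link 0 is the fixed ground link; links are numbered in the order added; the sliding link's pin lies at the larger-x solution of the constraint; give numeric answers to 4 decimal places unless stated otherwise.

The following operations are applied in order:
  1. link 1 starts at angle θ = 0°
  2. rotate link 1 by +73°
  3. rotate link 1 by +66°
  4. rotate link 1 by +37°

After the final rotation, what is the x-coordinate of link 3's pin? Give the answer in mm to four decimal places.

geometry: r = 12 mm, L = 203 mm, e = 2 mm; θ starts at 0°
rotate link 1 by +73°: θ ← 0° +73° = 73°
rotate link 1 by +66°: θ ← 73° +66° = 139°
rotate link 1 by +37°: θ ← 139° +37° = 176°
crank pin P = (r cos θ, r sin θ) = (-11.970769, 0.837078)
h = r sin θ − e = 0.837078 − 2 = -1.162922
x = r cos θ + √(L² − h²) = -11.970769 + 202.996669 = 191.025900

191.0259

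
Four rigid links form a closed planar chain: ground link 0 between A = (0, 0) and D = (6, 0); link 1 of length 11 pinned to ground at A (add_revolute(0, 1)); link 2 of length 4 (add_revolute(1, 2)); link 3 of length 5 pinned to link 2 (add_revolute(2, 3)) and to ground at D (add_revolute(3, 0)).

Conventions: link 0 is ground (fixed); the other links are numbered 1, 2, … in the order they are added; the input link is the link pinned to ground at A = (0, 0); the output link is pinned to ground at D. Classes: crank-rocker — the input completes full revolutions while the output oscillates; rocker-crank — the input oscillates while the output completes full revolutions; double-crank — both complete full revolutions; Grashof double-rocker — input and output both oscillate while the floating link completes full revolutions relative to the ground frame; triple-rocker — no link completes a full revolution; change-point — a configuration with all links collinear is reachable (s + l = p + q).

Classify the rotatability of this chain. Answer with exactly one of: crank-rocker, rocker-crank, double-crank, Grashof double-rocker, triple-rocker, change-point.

lengths: ground=6, input=11, coupler=4, output=5
sorted: s=4 (shortest), l=11 (longest), p+q=11
s + l = 15 vs p + q = 11
s + l > p + q → non-Grashof → no link fully rotates → triple-rocker

triple-rocker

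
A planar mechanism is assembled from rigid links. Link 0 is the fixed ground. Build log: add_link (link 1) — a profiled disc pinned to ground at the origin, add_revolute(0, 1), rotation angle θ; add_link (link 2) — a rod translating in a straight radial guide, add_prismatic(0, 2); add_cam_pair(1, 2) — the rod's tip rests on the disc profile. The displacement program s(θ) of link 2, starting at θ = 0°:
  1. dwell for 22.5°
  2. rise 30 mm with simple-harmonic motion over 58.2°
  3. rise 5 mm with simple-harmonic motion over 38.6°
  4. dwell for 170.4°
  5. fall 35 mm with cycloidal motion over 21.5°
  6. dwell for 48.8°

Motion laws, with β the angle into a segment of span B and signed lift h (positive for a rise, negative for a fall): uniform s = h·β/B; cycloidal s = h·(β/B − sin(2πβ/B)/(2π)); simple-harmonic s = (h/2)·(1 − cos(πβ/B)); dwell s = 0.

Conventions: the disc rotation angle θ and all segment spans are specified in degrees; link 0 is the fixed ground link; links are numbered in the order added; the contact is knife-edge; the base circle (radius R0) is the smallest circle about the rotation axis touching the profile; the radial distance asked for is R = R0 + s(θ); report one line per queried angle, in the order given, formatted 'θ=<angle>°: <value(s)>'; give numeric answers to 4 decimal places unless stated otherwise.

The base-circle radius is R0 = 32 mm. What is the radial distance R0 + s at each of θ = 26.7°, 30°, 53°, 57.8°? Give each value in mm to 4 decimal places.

seg 1 [0°–22.5°] dwell: s stays 0.0000
seg 2 [22.5°–80.7°] simple-harmonic, h=30: θ=26.7° here. β=4.2, B=58.2. 30/2·(1 − cos(π·0.0722)) = 0.3838 → s = 0.3838
seg 2 [22.5°–80.7°] simple-harmonic, h=30: θ=30° here. β=7.5, B=58.2. 30/2·(1 − cos(π·0.1289)) = 1.2125 → s = 1.2125
seg 2 [22.5°–80.7°] simple-harmonic, h=30: θ=53° here. β=30.5, B=58.2. 30/2·(1 − cos(π·0.5241)) = 16.1325 → s = 16.1325
seg 2 [22.5°–80.7°] simple-harmonic, h=30: θ=57.8° here. β=35.3, B=58.2. 30/2·(1 − cos(π·0.6065)) = 19.9269 → s = 19.9269
θ=26.7°: R = R0 + s = 32 + 0.3838 = 32.3838
θ=30°: R = R0 + s = 32 + 1.2125 = 33.2125
θ=53°: R = R0 + s = 32 + 16.1325 = 48.1325
θ=57.8°: R = R0 + s = 32 + 19.9269 = 51.9269

θ=26.7°: 32.3838
θ=30°: 33.2125
θ=53°: 48.1325
θ=57.8°: 51.9269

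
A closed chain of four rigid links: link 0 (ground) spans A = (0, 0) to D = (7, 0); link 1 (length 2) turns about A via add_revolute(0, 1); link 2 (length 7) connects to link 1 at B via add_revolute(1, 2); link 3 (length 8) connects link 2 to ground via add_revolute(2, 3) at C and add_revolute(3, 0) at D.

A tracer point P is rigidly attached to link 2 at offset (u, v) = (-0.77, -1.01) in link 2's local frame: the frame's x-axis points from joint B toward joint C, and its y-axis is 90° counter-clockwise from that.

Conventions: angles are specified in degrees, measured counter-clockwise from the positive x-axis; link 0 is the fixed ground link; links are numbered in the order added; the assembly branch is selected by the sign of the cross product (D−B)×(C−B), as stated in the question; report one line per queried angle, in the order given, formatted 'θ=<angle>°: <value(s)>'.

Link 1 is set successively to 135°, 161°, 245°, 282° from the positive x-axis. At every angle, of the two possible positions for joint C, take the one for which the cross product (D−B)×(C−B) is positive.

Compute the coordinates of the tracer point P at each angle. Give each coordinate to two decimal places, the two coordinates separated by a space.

A=(0,0), D=(7.00,0)
θ=135°: B = A + 2.00·(cos135°, sin135°) = (-1.4142, 1.4142)
θ=135°: |BD| = 8.5322
θ=135°: circle(B,7.00) ∩ circle(D,8.00): a=3.3871, h=6.1260
θ=135°:   candidates: C₊=(2.9414,6.8940) cross=52.268; C₋=(0.9107,-5.1884) cross=-52.268
θ=135°:   branch + wants cross > 0 → take C=(2.9414,6.8940) (cross=52.268)
θ=135°: ex = (C−B)/|BC| = (0.6222,0.7828); ey = (-0.7828,0.6222)
θ=135°: P = B + -0.77·ex + -1.01·ey = (-1.1027,0.1830)
θ=161°: B = A + 2.00·(cos161°, sin161°) = (-1.8910, 0.6511)
θ=161°: |BD| = 8.9148
θ=161°: circle(B,7.00) ∩ circle(D,8.00): a=3.6161, h=5.9936
θ=161°:   candidates: C₊=(2.1532,6.3646) cross=53.432; C₋=(1.2777,-5.5906) cross=-53.432
θ=161°:   branch + wants cross > 0 → take C=(2.1532,6.3646) (cross=53.432)
θ=161°: ex = (C−B)/|BC| = (0.5777,0.8162); ey = (-0.8162,0.5777)
θ=161°: P = B + -0.77·ex + -1.01·ey = (-1.5115,-0.5609)
θ=245°: B = A + 2.00·(cos245°, sin245°) = (-0.8452, -1.8126)
θ=245°: |BD| = 8.0519
θ=245°: circle(B,7.00) ∩ circle(D,8.00): a=3.0945, h=6.2789
θ=245°:   candidates: C₊=(0.7564,5.0017) cross=50.557; C₋=(3.5833,-7.2337) cross=-50.557
θ=245°:   branch + wants cross > 0 → take C=(0.7564,5.0017) (cross=50.557)
θ=245°: ex = (C−B)/|BC| = (0.2288,0.9735); ey = (-0.9735,0.2288)
θ=245°: P = B + -0.77·ex + -1.01·ey = (-0.0382,-2.7933)
θ=282°: B = A + 2.00·(cos282°, sin282°) = (0.4158, -1.9563)
θ=282°: |BD| = 6.8687
θ=282°: circle(B,7.00) ∩ circle(D,8.00): a=2.3424, h=6.5964
θ=282°:   candidates: C₊=(0.7825,5.0341) cross=45.309; C₋=(4.5400,-7.6124) cross=-45.309
θ=282°:   branch + wants cross > 0 → take C=(0.7825,5.0341) (cross=45.309)
θ=282°: ex = (C−B)/|BC| = (0.0524,0.9986); ey = (-0.9986,0.0524)
θ=282°: P = B + -0.77·ex + -1.01·ey = (1.3841,-2.7781)

θ=135°: -1.10 0.18
θ=161°: -1.51 -0.56
θ=245°: -0.04 -2.79
θ=282°: 1.38 -2.78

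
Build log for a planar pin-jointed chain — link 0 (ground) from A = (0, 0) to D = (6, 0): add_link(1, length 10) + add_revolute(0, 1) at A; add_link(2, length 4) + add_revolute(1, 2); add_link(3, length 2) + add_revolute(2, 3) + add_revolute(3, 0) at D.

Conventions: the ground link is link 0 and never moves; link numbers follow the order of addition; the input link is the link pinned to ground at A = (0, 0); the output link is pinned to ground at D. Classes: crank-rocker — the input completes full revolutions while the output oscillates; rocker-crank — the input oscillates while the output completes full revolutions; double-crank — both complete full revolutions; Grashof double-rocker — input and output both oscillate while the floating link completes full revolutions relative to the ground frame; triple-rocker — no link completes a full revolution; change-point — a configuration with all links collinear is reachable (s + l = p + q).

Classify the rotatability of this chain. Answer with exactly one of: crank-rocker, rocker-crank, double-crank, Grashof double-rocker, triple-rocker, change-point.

lengths: ground=6, input=10, coupler=4, output=2
sorted: s=2 (shortest), l=10 (longest), p+q=10
s + l = 12 vs p + q = 10
s + l > p + q → non-Grashof → no link fully rotates → triple-rocker

triple-rocker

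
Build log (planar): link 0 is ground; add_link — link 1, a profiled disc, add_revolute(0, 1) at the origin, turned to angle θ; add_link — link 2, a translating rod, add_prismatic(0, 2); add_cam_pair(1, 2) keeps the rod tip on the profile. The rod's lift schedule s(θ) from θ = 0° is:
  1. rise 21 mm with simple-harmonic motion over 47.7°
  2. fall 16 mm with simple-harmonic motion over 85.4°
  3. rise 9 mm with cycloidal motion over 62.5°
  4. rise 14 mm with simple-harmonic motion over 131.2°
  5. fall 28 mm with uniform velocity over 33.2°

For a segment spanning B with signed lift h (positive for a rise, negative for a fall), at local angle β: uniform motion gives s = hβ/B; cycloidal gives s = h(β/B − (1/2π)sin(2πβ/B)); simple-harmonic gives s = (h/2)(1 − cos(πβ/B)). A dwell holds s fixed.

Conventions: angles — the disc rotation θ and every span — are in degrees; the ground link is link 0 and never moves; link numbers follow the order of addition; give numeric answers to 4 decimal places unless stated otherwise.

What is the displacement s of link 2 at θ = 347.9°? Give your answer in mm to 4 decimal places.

seg 1 [0°–47.7°] simple-harmonic, h=21: full span → s += 21 → s = 21.0000
seg 2 [47.7°–133.1°] simple-harmonic, h=-16: full span → s += -16 → s = 5.0000
seg 3 [133.1°–195.6°] cycloidal, h=9: full span → s += 9 → s = 14.0000
seg 4 [195.6°–326.8°] simple-harmonic, h=14: full span → s += 14 → s = 28.0000
seg 5 [326.8°–360°] uniform, h=-28: θ=347.9° here. β=21.1, B=33.2. -28·21.1/33.2 = -17.7952 → s = 10.2048

10.2048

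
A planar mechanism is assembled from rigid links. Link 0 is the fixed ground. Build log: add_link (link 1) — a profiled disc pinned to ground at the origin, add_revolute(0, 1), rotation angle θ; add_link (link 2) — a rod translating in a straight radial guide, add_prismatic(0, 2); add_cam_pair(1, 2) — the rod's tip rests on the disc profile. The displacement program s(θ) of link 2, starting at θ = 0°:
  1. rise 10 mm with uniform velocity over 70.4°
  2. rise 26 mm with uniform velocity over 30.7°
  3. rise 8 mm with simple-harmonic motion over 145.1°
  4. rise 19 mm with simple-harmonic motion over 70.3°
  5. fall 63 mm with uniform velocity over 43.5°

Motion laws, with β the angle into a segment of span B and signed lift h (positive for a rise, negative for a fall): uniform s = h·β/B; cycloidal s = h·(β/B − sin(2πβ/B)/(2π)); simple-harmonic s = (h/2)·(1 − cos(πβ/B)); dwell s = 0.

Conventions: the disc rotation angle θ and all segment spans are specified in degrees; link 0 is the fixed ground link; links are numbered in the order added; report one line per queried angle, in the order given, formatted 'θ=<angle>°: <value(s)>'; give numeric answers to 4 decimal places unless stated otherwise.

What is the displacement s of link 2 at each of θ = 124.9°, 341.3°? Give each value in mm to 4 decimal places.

seg 1 [0°–70.4°] uniform, h=10: full span → s += 10 → s = 10.0000
seg 2 [70.4°–101.1°] uniform, h=26: full span → s += 26 → s = 36.0000
seg 3 [101.1°–246.2°] simple-harmonic, h=8: θ=124.9° here. β=23.8, B=145.1. 8/2·(1 − cos(π·0.1640)) = 0.5194 → s = 36.5194
seg 3 [101.1°–246.2°] simple-harmonic, h=8: full span → s += 8 → s = 44.0000
seg 4 [246.2°–316.5°] simple-harmonic, h=19: full span → s += 19 → s = 63.0000
seg 5 [316.5°–360°] uniform, h=-63: θ=341.3° here. β=24.8, B=43.5. -63·24.8/43.5 = -35.9172 → s = 27.0828

θ=124.9°: 36.5194
θ=341.3°: 27.0828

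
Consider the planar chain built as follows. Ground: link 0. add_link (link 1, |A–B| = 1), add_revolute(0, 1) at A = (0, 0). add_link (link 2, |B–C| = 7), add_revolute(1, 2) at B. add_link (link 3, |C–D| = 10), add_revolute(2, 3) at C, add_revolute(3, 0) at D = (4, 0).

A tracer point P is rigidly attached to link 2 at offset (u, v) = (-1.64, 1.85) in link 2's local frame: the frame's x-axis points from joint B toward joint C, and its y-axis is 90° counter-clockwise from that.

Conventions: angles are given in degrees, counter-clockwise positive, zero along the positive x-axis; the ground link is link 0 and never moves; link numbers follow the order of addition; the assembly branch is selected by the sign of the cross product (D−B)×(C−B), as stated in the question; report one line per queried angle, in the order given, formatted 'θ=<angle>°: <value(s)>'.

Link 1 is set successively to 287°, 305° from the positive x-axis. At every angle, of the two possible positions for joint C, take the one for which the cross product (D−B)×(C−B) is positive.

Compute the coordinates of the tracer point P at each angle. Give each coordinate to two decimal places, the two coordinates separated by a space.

A=(0,0), D=(4.00,0)
θ=287°: B = A + 1.00·(cos287°, sin287°) = (0.2924, -0.9563)
θ=287°: |BD| = 3.8290
θ=287°: circle(B,7.00) ∩ circle(D,10.00): a=-4.7453, h=5.1461
θ=287°:   candidates: C₊=(-5.5878,2.8416) cross=19.704; C₋=(-3.0172,-7.1245) cross=-19.704
θ=287°:   branch + wants cross > 0 → take C=(-5.5878,2.8416) (cross=19.704)
θ=287°: ex = (C−B)/|BC| = (-0.8400,0.5426); ey = (-0.5426,-0.8400)
θ=287°: P = B + -1.64·ex + 1.85·ey = (0.6663,-3.4001)
θ=305°: B = A + 1.00·(cos305°, sin305°) = (0.5736, -0.8192)
θ=305°: |BD| = 3.5230
θ=305°: circle(B,7.00) ∩ circle(D,10.00): a=-5.4767, h=4.3596
θ=305°:   candidates: C₊=(-5.7667,2.1475) cross=15.359; C₋=(-3.7393,-6.3327) cross=-15.359
θ=305°:   branch + wants cross > 0 → take C=(-5.7667,2.1475) (cross=15.359)
θ=305°: ex = (C−B)/|BC| = (-0.9058,0.4238); ey = (-0.4238,-0.9058)
θ=305°: P = B + -1.64·ex + 1.85·ey = (1.2750,-3.1898)

θ=287°: 0.67 -3.40
θ=305°: 1.27 -3.19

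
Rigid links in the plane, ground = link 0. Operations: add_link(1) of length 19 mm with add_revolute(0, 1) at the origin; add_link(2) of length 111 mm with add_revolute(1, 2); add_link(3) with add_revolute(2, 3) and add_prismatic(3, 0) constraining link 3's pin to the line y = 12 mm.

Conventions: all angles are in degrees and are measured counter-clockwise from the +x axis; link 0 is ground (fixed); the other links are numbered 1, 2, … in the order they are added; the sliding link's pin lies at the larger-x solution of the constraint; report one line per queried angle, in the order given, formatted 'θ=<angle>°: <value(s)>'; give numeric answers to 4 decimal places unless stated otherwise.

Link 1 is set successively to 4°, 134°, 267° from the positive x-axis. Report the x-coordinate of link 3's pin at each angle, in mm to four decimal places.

geometry: r = 19 mm, L = 111 mm, e = 12 mm
θ=4°: crank pin P = (r cos θ, r sin θ) = (18.953717, 1.325373)
θ=4°: h = r sin θ − e = 1.325373 − 12 = -10.674627
θ=4°: x = r cos θ + √(L² − h²) = 18.953717 + 110.485530 = 129.439247
θ=134°: crank pin P = (r cos θ, r sin θ) = (-13.198509, 13.667456)
θ=134°: h = r sin θ − e = 13.667456 − 12 = 1.667456
θ=134°: x = r cos θ + √(L² − h²) = -13.198509 + 110.987475 = 97.788966
θ=267°: crank pin P = (r cos θ, r sin θ) = (-0.994383, -18.973961)
θ=267°: h = r sin θ − e = -18.973961 − 12 = -30.973961
θ=267°: x = r cos θ + √(L² − h²) = -0.994383 + 106.590871 = 105.596488

θ=4°: 129.4392
θ=134°: 97.7890
θ=267°: 105.5965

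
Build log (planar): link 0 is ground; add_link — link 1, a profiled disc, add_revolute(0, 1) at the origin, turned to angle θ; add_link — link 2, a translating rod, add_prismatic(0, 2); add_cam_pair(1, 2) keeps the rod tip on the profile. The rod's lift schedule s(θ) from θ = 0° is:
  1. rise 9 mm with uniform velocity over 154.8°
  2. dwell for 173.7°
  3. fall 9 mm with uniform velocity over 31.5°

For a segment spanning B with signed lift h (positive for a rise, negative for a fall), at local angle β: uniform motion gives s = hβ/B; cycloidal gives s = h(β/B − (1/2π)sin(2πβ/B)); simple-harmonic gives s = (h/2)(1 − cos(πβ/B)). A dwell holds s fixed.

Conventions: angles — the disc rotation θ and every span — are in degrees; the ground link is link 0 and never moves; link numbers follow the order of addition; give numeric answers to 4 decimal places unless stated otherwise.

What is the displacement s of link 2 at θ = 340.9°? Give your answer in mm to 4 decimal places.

seg 1 [0°–154.8°] uniform, h=9: full span → s += 9 → s = 9.0000
seg 2 [154.8°–328.5°] dwell: s stays 9.0000
seg 3 [328.5°–360°] uniform, h=-9: θ=340.9° here. β=12.4, B=31.5. -9·12.4/31.5 = -3.5429 → s = 5.4571

5.4571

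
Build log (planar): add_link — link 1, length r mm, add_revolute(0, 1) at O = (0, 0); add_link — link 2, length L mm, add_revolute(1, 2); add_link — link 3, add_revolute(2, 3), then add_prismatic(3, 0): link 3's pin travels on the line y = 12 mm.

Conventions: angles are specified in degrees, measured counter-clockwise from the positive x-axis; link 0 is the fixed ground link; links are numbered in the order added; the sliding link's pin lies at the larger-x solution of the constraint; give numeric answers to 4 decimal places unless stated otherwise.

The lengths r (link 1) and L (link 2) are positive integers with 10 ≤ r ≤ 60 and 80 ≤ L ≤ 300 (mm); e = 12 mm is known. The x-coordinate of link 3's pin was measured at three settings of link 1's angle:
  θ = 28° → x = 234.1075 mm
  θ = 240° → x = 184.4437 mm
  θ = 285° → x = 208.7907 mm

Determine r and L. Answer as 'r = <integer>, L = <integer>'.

constraint per measurement: (x − r cos θ)² + (r sin θ − e)² = L²
subtracting the θ₁ and θ₂ equations cancels the r² and L² terms:
r = (x₁² − x₂²) / (2[(x₁cos θ₁ + e sin θ₁) − (x₂cos θ₂ + e sin θ₂)]) = 33.0000 → r = 33
L² = (x₁ − r cos θ₁)² + (r sin θ₁ − e)² = 42024.9929 → L = 205.0000 → L = 205
check at θ₃=285°: x = 208.7907 (printed 208.7907) ✓

r = 33, L = 205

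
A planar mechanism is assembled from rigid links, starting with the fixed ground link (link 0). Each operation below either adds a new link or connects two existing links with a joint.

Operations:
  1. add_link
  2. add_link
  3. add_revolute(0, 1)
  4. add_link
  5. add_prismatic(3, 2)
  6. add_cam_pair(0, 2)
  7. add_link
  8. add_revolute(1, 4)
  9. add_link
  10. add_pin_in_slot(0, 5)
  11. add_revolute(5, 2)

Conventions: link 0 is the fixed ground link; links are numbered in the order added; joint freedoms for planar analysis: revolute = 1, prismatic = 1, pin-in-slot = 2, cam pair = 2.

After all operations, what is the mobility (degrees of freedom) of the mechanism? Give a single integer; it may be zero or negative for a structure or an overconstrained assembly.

link 0 = ground. State L|J1|J2 = 1|0|0
+link1  2|0|0
+link2  3|0|0
R(0,1) f=1→J1  3|1|0
+link3  4|1|0
P(3,2) f=1→J1  4|2|0
C(0,2) f=2→J2  4|2|1
+link4  5|2|1
R(1,4) f=1→J1  5|3|1
+link5  6|3|1
PS(0,5) f=2→J2  6|3|2
R(5,2) f=1→J1  6|4|2
M = 3(6−1)−2·4−2 = 15−8−2 = 5

M = 5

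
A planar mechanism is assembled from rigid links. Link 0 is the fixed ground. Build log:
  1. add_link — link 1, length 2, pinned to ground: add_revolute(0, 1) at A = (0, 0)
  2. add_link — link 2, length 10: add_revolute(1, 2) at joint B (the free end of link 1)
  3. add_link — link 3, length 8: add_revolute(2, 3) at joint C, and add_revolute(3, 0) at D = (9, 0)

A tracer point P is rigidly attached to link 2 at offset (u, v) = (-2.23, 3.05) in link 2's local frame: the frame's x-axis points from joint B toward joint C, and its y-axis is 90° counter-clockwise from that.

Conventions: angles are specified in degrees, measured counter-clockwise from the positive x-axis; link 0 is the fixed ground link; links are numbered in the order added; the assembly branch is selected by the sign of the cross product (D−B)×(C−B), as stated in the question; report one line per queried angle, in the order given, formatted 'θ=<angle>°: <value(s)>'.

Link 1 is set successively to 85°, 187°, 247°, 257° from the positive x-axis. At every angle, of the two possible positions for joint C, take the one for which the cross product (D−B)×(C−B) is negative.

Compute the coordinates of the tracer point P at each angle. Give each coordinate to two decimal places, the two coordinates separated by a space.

A=(0,0), D=(9.00,0)
θ=85°: B = A + 2.00·(cos85°, sin85°) = (0.1743, 1.9924)
θ=85°: |BD| = 9.0478
θ=85°: circle(B,10.00) ∩ circle(D,8.00): a=6.5133, h=7.5879
θ=85°:   candidates: C₊=(8.1987,7.9598) cross=68.654; C₋=(4.8568,-6.8436) cross=-68.654
θ=85°:   branch - wants cross < 0 → take C=(4.8568,-6.8436) (cross=-68.654)
θ=85°: ex = (C−B)/|BC| = (0.4683,-0.8836); ey = (0.8836,0.4683)
θ=85°: P = B + -2.23·ex + 3.05·ey = (1.8251,5.3910)
θ=187°: B = A + 2.00·(cos187°, sin187°) = (-1.9851, -0.2437)
θ=187°: |BD| = 10.9878
θ=187°: circle(B,10.00) ∩ circle(D,8.00): a=7.1321, h=7.0095
θ=187°:   candidates: C₊=(4.9897,6.9223) cross=77.019; C₋=(5.3007,-7.0933) cross=-77.019
θ=187°:   branch - wants cross < 0 → take C=(5.3007,-7.0933) (cross=-77.019)
θ=187°: ex = (C−B)/|BC| = (0.7286,-0.6850); ey = (0.6850,0.7286)
θ=187°: P = B + -2.23·ex + 3.05·ey = (-1.5207,3.5059)
θ=247°: B = A + 2.00·(cos247°, sin247°) = (-0.7815, -1.8410)
θ=247°: |BD| = 9.9532
θ=247°: circle(B,10.00) ∩ circle(D,8.00): a=6.7851, h=7.3459
θ=247°:   candidates: C₊=(4.5278,6.6332) cross=73.116; C₋=(7.2453,-7.8052) cross=-73.116
θ=247°:   branch - wants cross < 0 → take C=(7.2453,-7.8052) (cross=-73.116)
θ=247°: ex = (C−B)/|BC| = (0.8027,-0.5964); ey = (0.5964,0.8027)
θ=247°: P = B + -2.23·ex + 3.05·ey = (-0.7524,1.9372)
θ=257°: B = A + 2.00·(cos257°, sin257°) = (-0.4499, -1.9487)
θ=257°: |BD| = 9.6487
θ=257°: circle(B,10.00) ∩ circle(D,8.00): a=6.6899, h=7.4327
θ=257°:   candidates: C₊=(4.6010,6.6819) cross=71.716; C₋=(7.6033,-7.8771) cross=-71.716
θ=257°:   branch - wants cross < 0 → take C=(7.6033,-7.8771) (cross=-71.716)
θ=257°: ex = (C−B)/|BC| = (0.8053,-0.5928); ey = (0.5928,0.8053)
θ=257°: P = B + -2.23·ex + 3.05·ey = (-0.4376,1.8295)

θ=85°: 1.83 5.39
θ=187°: -1.52 3.51
θ=247°: -0.75 1.94
θ=257°: -0.44 1.83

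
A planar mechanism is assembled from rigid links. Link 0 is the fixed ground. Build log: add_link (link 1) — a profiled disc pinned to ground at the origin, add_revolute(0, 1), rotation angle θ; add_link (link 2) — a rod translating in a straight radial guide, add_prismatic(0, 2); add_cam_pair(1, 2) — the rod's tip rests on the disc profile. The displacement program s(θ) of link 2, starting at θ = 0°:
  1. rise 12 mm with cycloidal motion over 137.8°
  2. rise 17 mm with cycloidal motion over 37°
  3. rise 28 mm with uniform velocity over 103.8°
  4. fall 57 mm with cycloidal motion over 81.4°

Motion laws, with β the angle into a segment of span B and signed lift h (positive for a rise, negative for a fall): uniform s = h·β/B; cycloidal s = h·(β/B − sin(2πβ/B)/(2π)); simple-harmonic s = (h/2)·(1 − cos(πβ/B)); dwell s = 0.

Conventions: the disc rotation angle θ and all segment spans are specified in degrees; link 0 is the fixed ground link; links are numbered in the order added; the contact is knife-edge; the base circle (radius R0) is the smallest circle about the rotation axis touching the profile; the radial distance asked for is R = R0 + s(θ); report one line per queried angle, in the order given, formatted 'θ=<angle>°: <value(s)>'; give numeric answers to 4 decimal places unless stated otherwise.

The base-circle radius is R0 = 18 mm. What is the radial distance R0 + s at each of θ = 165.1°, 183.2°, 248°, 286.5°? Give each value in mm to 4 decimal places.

seg 1 [0°–137.8°] cycloidal, h=12: full span → s += 12 → s = 12.0000
seg 2 [137.8°–174.8°] cycloidal, h=17: θ=165.1° here. β=27.3, B=37. 17·(0.7378 − sin(2π·0.7378)/(2π)) = 15.2410 → s = 27.2410
seg 2 [137.8°–174.8°] cycloidal, h=17: full span → s += 17 → s = 29.0000
seg 3 [174.8°–278.6°] uniform, h=28: θ=183.2° here. β=8.4, B=103.8. 28·8.4/103.8 = 2.2659 → s = 31.2659
seg 3 [174.8°–278.6°] uniform, h=28: θ=248° here. β=73.2, B=103.8. 28·73.2/103.8 = 19.7457 → s = 48.7457
seg 3 [174.8°–278.6°] uniform, h=28: full span → s += 28 → s = 57.0000
seg 4 [278.6°–360°] cycloidal, h=-57: θ=286.5° here. β=7.9, B=81.4. -57·(0.0971 − sin(2π·0.0971)/(2π)) = -0.3365 → s = 56.6635
θ=165.1°: R = R0 + s = 18 + 27.2410 = 45.2410
θ=183.2°: R = R0 + s = 18 + 31.2659 = 49.2659
θ=248°: R = R0 + s = 18 + 48.7457 = 66.7457
θ=286.5°: R = R0 + s = 18 + 56.6635 = 74.6635

θ=165.1°: 45.2410
θ=183.2°: 49.2659
θ=248°: 66.7457
θ=286.5°: 74.6635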